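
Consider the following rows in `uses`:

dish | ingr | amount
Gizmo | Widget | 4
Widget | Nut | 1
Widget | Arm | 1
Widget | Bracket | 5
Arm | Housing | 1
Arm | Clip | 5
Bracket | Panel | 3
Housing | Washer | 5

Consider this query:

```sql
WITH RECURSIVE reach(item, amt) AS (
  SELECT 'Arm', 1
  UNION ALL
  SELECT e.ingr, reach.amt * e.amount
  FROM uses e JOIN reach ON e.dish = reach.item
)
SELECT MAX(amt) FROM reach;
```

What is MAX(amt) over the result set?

5

Base: (Arm, amt=1).
Iteration 1: components of {Arm} -> Clip = 1*5 = 5, Housing = 1*1 = 1.
Iteration 2: components of {Clip,Housing} -> Washer = 1*5 = 5.
Iteration 3: no further components; recursion stops.
amt values: 1, 1, 5, 5; the maximum is 5.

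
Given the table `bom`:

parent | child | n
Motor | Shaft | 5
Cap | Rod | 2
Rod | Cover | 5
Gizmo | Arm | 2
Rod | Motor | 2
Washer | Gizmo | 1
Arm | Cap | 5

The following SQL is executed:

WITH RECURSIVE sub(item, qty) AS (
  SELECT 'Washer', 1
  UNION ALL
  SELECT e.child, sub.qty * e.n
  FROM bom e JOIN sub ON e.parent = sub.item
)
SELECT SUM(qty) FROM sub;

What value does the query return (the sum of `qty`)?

Base: (Washer, qty=1).
Iteration 1: components of {Washer} -> Gizmo = 1*1 = 1.
Iteration 2: components of {Gizmo} -> Arm = 1*2 = 2.
Iteration 3: components of {Arm} -> Cap = 2*5 = 10.
Iteration 4: components of {Cap} -> Rod = 10*2 = 20.
Iteration 5: components of {Rod} -> Cover = 20*5 = 100, Motor = 20*2 = 40.
Iteration 6: components of {Cover,Motor} -> Shaft = 40*5 = 200.
Iteration 7: no further components; recursion stops.
SUM(qty) = 1 + 1 + 2 + 10 + 20 + 100 + 40 + 200 = 374.

374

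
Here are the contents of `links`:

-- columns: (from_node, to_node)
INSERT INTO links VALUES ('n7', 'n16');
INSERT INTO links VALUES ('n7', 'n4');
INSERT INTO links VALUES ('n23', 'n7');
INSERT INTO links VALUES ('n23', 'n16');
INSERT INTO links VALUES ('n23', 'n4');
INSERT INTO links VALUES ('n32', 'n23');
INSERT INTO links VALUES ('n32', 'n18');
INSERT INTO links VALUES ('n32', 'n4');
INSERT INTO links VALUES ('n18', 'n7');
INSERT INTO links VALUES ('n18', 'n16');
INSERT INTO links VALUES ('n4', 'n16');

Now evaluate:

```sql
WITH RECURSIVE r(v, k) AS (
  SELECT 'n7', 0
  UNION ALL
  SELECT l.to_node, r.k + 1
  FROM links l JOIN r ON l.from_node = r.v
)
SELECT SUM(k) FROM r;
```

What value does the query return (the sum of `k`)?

Base: (n7, k=0).
Iteration 1: edges from {n7} -> (n16, k=1), (n4, k=1).
Iteration 2: edges from {n16,n4} -> (n16, k=2).
Iteration 3: no outgoing edges from {n16}; recursion stops.
SUM(k) = 0 + 1 + 1 + 2 = 4.

4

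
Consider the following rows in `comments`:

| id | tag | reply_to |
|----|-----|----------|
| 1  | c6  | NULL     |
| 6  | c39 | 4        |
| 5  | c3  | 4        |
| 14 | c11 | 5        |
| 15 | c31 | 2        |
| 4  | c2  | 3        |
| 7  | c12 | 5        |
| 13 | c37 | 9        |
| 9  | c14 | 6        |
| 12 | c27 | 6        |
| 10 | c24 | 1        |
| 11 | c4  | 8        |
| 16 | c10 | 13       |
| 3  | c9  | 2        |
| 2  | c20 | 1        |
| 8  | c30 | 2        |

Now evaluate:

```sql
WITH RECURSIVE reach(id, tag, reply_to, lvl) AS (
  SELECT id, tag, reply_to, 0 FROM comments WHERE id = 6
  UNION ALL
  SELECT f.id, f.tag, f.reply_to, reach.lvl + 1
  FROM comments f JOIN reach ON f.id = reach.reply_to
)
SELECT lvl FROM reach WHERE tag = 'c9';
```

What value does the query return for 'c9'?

Base: id=6 (c39), reply_to=4, lvl 0.
Iteration 1: join on id=4 -> c2 (id 4, reply_to=3, lvl 1).
Iteration 2: join on id=3 -> c9 (id 3, reply_to=2, lvl 2).
Iteration 3: join on id=2 -> c20 (id 2, reply_to=1, lvl 3).
Iteration 4: join on id=1 -> c6 (id 1, reply_to=NULL, lvl 4).
Iteration 5: reply_to is NULL; no match; recursion stops.

2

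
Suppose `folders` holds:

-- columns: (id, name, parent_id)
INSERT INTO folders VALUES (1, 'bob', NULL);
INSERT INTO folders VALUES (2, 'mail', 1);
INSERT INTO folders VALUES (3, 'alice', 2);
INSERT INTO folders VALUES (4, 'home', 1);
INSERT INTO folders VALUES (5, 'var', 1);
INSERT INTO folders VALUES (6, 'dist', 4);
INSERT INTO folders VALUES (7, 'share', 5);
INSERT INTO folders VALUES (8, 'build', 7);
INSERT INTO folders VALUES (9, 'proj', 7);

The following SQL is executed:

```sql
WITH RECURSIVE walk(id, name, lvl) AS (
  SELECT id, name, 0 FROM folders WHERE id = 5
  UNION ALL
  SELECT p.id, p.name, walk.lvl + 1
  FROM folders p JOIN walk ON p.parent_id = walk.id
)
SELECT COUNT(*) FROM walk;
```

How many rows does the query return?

Base: id=5 (var) at lvl 0.
Iteration 1: rows with parent_id in {5} -> share (id 7, lvl 1).
Iteration 2: rows with parent_id in {7} -> build (id 8, lvl 2), proj (id 9, lvl 2).
Iteration 3: no rows with parent_id in {8,9}; recursion stops.
Total rows emitted: 4.

4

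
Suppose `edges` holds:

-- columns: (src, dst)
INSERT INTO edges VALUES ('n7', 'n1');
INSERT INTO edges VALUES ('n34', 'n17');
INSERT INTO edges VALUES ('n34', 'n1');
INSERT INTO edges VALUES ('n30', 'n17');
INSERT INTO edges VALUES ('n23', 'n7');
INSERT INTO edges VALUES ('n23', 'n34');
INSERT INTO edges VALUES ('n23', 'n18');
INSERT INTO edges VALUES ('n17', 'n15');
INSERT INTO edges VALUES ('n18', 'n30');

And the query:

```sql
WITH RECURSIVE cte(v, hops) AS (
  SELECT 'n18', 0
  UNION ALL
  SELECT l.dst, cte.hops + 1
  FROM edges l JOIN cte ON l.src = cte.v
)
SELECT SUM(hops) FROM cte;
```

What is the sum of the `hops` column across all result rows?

Base: (n18, hops=0).
Iteration 1: edges from {n18} -> (n30, hops=1).
Iteration 2: edges from {n30} -> (n17, hops=2).
Iteration 3: edges from {n17} -> (n15, hops=3).
Iteration 4: no outgoing edges from {n15}; recursion stops.
SUM(hops) = 0 + 1 + 2 + 3 = 6.

6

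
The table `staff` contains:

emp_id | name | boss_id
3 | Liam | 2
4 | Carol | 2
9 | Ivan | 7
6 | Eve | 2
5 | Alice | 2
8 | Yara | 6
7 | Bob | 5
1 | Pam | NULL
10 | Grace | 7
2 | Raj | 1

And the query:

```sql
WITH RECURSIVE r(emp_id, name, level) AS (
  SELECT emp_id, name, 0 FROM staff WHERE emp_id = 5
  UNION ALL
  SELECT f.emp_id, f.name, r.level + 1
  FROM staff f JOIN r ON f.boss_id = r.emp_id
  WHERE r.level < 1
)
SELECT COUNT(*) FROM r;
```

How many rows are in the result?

2

Base: emp_id=5 (Alice) at level 0.
Iteration 1: rows with boss_id in {5} -> Bob (id 7, level 1).
Iteration 2: level < 1 fails for all current rows; recursion stops.
Total rows emitted: 2.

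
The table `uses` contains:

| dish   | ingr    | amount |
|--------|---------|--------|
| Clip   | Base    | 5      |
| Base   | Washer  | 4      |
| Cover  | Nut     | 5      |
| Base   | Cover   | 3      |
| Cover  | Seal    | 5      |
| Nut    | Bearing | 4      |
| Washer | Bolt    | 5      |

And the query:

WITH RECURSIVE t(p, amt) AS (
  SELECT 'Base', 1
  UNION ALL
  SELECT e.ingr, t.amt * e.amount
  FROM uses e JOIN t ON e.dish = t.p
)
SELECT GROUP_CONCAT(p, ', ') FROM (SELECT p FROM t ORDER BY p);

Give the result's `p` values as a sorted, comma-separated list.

Base, Bearing, Bolt, Cover, Nut, Seal, Washer

Base: (Base, amt=1).
Iteration 1: components of {Base} -> Cover = 1*3 = 3, Washer = 1*4 = 4.
Iteration 2: components of {Cover,Washer} -> Bolt = 4*5 = 20, Nut = 3*5 = 15, Seal = 3*5 = 15.
Iteration 3: components of {Bolt,Nut,Seal} -> Bearing = 15*4 = 60.
Iteration 4: no further components; recursion stops.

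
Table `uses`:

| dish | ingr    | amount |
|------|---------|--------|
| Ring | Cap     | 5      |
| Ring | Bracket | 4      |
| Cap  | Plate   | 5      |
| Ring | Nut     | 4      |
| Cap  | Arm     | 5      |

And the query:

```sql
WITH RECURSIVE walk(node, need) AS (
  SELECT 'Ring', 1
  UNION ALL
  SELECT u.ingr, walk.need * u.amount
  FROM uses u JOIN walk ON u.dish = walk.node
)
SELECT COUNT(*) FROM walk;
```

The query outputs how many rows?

6

Base: (Ring, need=1).
Iteration 1: components of {Ring} -> Bracket = 1*4 = 4, Cap = 1*5 = 5, Nut = 1*4 = 4.
Iteration 2: components of {Bracket,Cap,Nut} -> Arm = 5*5 = 25, Plate = 5*5 = 25.
Iteration 3: no further components; recursion stops.
Total rows emitted: 6.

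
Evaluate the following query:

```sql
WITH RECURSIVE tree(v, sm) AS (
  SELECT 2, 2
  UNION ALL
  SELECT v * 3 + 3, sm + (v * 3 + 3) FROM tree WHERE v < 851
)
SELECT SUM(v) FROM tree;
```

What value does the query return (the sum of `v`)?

Base: v=2, sm=2.
Iteration 1: 2 < 851 holds -> v = 2 * 3 + 3 = 9, sm = 2 + 9 = 11.
Iteration 2: 9 < 851 holds -> v = 9 * 3 + 3 = 30, sm = 11 + 30 = 41.
Iteration 3: 30 < 851 holds -> v = 30 * 3 + 3 = 93, sm = 41 + 93 = 134.
Iteration 4: 93 < 851 holds -> v = 93 * 3 + 3 = 282, sm = 134 + 282 = 416.
Iteration 5: 282 < 851 holds -> v = 282 * 3 + 3 = 849, sm = 416 + 849 = 1265.
Iteration 6: 849 < 851 holds -> v = 849 * 3 + 3 = 2550, sm = 1265 + 2550 = 3815.
Iteration 7: 2550 < 851 fails; recursion stops.
SUM(v) = 2 + 9 + 30 + 93 + 282 + 849 + 2550 = 3815.

3815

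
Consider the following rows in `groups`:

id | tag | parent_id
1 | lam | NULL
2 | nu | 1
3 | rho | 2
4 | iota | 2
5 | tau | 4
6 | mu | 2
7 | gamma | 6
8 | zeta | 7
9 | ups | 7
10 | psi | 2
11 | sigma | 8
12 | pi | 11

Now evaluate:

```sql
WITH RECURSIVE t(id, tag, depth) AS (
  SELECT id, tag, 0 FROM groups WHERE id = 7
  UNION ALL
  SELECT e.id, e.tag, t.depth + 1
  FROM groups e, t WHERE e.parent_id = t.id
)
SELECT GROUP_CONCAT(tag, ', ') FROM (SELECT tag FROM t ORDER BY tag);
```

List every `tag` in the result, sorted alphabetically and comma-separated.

Base: id=7 (gamma) at depth 0.
Iteration 1: rows with parent_id in {7} -> zeta (id 8, depth 1), ups (id 9, depth 1).
Iteration 2: rows with parent_id in {8,9} -> sigma (id 11, depth 2).
Iteration 3: rows with parent_id in {11} -> pi (id 12, depth 3).
Iteration 4: no rows with parent_id in {12}; recursion stops.

gamma, pi, sigma, ups, zeta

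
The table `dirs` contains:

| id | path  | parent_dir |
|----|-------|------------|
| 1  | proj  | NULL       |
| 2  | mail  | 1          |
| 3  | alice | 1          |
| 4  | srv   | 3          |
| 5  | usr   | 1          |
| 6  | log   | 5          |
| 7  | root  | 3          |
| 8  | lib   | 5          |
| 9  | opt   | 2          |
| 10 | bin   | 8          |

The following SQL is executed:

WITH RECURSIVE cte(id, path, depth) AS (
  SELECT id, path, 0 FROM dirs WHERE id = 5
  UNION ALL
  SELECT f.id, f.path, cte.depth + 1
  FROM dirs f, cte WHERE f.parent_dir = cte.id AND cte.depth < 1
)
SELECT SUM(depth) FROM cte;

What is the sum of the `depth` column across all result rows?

Base: id=5 (usr) at depth 0.
Iteration 1: rows with parent_dir in {5} -> log (id 6, depth 1), lib (id 8, depth 1).
Iteration 2: depth < 1 fails for all current rows; recursion stops.
SUM(depth) = 0 + 1 + 1 = 2.

2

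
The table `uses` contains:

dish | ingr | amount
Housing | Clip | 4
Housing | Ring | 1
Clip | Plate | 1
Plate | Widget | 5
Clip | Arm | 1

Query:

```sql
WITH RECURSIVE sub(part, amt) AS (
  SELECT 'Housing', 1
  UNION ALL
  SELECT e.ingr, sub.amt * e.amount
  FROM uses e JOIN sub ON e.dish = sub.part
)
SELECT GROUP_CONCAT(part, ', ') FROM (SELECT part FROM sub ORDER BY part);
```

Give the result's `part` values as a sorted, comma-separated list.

Arm, Clip, Housing, Plate, Ring, Widget

Base: (Housing, amt=1).
Iteration 1: components of {Housing} -> Clip = 1*4 = 4, Ring = 1*1 = 1.
Iteration 2: components of {Clip,Ring} -> Arm = 4*1 = 4, Plate = 4*1 = 4.
Iteration 3: components of {Arm,Plate} -> Widget = 4*5 = 20.
Iteration 4: no further components; recursion stops.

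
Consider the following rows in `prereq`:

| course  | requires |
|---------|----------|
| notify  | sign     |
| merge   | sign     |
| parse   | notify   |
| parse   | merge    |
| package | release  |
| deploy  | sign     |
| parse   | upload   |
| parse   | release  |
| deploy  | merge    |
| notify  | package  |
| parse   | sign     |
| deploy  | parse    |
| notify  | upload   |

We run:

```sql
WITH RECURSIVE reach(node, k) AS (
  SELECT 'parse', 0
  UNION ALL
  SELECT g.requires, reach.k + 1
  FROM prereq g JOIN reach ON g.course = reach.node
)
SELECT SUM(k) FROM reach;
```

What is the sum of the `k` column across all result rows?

16

Base: (parse, k=0).
Iteration 1: edges from {parse} -> (merge, k=1), (notify, k=1), (release, k=1), (sign, k=1), (upload, k=1).
Iteration 2: edges from {merge,notify,release,sign,upload} -> (package, k=2), (sign, k=2) x2, (upload, k=2). [UNION ALL keeps all 4 new rows, including repeats]
Iteration 3: edges from {package,sign,upload} -> (release, k=3).
Iteration 4: no outgoing edges from {release}; recursion stops.
SUM(k) = 0 + 1 + 1 + 1 + 1 + 1 + 2 + 2 + 2 + 2 + 3 = 16.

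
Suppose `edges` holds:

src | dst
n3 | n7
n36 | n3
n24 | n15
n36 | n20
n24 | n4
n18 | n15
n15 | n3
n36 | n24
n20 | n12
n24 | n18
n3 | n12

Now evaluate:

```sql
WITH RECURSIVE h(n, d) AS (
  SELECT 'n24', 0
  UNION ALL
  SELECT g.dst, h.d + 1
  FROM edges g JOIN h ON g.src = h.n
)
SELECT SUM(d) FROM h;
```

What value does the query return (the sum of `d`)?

Base: (n24, d=0).
Iteration 1: edges from {n24} -> (n15, d=1), (n18, d=1), (n4, d=1).
Iteration 2: edges from {n15,n18,n4} -> (n15, d=2), (n3, d=2).
Iteration 3: edges from {n15,n3} -> (n12, d=3), (n3, d=3), (n7, d=3).
Iteration 4: edges from {n12,n3,n7} -> (n12, d=4), (n7, d=4).
Iteration 5: no outgoing edges from {n12,n7}; recursion stops.
SUM(d) = 0 + 1 + 1 + 1 + 2 + 2 + 3 + 3 + 3 + 4 + 4 = 24.

24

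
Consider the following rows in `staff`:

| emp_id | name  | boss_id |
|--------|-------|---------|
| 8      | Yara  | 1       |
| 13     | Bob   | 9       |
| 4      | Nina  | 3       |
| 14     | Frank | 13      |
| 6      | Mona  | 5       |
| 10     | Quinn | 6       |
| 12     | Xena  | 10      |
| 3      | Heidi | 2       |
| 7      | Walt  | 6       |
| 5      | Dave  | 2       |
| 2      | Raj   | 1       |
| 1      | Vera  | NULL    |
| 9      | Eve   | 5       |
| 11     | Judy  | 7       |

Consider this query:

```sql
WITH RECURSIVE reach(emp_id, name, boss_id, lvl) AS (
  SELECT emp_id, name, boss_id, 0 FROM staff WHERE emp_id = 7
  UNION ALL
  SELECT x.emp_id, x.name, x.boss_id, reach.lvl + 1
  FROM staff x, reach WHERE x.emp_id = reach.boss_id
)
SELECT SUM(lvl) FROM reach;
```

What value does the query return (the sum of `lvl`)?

Base: emp_id=7 (Walt), boss_id=6, lvl 0.
Iteration 1: join on emp_id=6 -> Mona (id 6, boss_id=5, lvl 1).
Iteration 2: join on emp_id=5 -> Dave (id 5, boss_id=2, lvl 2).
Iteration 3: join on emp_id=2 -> Raj (id 2, boss_id=1, lvl 3).
Iteration 4: join on emp_id=1 -> Vera (id 1, boss_id=NULL, lvl 4).
Iteration 5: boss_id is NULL; no match; recursion stops.
SUM(lvl) = 0 + 1 + 2 + 3 + 4 = 10.

10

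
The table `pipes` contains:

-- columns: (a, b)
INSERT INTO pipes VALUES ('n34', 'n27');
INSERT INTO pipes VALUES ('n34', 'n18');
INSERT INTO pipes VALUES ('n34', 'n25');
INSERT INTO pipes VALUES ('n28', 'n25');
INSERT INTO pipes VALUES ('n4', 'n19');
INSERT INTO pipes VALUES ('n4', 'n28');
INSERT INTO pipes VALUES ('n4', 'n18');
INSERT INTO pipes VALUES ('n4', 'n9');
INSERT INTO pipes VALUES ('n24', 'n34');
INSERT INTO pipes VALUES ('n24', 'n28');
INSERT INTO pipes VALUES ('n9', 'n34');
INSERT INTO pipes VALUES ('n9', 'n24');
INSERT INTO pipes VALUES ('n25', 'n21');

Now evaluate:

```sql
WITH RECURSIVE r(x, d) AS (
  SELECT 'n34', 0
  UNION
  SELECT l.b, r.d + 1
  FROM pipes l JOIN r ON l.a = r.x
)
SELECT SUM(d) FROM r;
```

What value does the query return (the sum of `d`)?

Base: (n34, d=0).
Iteration 1: edges from {n34} -> (n18, d=1), (n25, d=1), (n27, d=1).
Iteration 2: edges from {n18,n25,n27} -> (n21, d=2).
Iteration 3: no outgoing edges from {n21}; recursion stops.
SUM(d) = 0 + 1 + 1 + 1 + 2 = 5.

5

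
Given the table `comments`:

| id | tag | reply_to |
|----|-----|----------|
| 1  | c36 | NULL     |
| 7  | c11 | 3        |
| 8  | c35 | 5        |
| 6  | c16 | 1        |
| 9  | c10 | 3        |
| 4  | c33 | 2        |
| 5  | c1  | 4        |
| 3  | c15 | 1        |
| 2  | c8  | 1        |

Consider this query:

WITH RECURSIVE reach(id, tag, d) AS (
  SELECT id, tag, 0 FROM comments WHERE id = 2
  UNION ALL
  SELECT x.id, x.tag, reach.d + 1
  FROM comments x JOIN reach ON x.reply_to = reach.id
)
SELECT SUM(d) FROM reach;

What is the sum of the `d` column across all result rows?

6

Base: id=2 (c8) at d 0.
Iteration 1: rows with reply_to in {2} -> c33 (id 4, d 1).
Iteration 2: rows with reply_to in {4} -> c1 (id 5, d 2).
Iteration 3: rows with reply_to in {5} -> c35 (id 8, d 3).
Iteration 4: no rows with reply_to in {8}; recursion stops.
SUM(d) = 0 + 1 + 2 + 3 = 6.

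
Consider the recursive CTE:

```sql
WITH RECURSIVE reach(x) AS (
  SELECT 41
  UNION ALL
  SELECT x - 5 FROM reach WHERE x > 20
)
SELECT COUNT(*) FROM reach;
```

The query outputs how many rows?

6

Base: x=41.
Iteration 1: 41 > 20 holds -> x = 41 - 5 = 36.
Iteration 2: 36 > 20 holds -> x = 36 - 5 = 31.
Iteration 3: 31 > 20 holds -> x = 31 - 5 = 26.
Iteration 4: 26 > 20 holds -> x = 26 - 5 = 21.
Iteration 5: 21 > 20 holds -> x = 21 - 5 = 16.
Iteration 6: 16 > 20 fails; recursion stops.
Total rows emitted: 6.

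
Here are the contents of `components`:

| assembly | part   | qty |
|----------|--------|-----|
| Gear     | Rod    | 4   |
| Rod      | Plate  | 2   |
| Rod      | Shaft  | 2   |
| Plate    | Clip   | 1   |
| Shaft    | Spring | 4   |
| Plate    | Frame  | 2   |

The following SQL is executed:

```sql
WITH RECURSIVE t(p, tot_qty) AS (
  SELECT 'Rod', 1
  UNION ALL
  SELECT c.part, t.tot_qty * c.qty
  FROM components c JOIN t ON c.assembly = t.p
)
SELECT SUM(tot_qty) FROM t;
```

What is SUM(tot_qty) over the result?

19

Base: (Rod, tot_qty=1).
Iteration 1: components of {Rod} -> Plate = 1*2 = 2, Shaft = 1*2 = 2.
Iteration 2: components of {Plate,Shaft} -> Clip = 2*1 = 2, Frame = 2*2 = 4, Spring = 2*4 = 8.
Iteration 3: no further components; recursion stops.
SUM(tot_qty) = 1 + 2 + 2 + 2 + 4 + 8 = 19.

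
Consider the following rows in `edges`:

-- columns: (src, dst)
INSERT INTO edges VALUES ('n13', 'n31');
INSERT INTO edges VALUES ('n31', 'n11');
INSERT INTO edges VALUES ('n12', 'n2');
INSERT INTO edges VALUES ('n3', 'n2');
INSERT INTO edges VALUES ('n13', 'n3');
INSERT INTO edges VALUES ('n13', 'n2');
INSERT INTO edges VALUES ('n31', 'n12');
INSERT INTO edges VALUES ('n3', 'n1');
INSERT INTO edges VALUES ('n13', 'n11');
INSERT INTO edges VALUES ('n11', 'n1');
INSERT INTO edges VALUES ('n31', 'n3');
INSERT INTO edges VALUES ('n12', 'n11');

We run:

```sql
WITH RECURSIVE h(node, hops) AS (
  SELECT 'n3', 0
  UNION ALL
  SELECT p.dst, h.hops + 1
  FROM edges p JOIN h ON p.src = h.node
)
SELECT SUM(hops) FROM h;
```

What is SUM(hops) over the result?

Base: (n3, hops=0).
Iteration 1: edges from {n3} -> (n1, hops=1), (n2, hops=1).
Iteration 2: no outgoing edges from {n1,n2}; recursion stops.
SUM(hops) = 0 + 1 + 1 = 2.

2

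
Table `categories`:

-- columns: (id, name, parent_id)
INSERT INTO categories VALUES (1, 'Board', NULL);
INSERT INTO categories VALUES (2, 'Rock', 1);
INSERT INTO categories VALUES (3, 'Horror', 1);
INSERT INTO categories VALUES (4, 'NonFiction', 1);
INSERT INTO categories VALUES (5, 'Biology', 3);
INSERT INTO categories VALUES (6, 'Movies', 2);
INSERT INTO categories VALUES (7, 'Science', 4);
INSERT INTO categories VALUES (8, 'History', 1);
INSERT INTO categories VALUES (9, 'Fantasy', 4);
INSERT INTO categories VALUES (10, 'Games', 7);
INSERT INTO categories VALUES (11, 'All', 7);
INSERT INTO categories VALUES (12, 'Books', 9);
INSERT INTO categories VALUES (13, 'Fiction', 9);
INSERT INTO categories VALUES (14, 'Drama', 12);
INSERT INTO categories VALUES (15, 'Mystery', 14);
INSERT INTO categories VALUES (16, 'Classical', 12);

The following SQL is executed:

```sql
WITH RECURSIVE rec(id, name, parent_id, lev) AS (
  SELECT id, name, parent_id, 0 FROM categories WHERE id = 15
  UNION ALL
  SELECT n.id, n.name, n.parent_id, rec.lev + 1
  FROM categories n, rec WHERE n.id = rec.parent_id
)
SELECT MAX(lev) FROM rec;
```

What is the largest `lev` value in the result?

Base: id=15 (Mystery), parent_id=14, lev 0.
Iteration 1: join on id=14 -> Drama (id 14, parent_id=12, lev 1).
Iteration 2: join on id=12 -> Books (id 12, parent_id=9, lev 2).
Iteration 3: join on id=9 -> Fantasy (id 9, parent_id=4, lev 3).
Iteration 4: join on id=4 -> NonFiction (id 4, parent_id=1, lev 4).
Iteration 5: join on id=1 -> Board (id 1, parent_id=NULL, lev 5).
Iteration 6: parent_id is NULL; no match; recursion stops.
lev values: 0, 1, 2, 3, 4, 5; the maximum is 5.

5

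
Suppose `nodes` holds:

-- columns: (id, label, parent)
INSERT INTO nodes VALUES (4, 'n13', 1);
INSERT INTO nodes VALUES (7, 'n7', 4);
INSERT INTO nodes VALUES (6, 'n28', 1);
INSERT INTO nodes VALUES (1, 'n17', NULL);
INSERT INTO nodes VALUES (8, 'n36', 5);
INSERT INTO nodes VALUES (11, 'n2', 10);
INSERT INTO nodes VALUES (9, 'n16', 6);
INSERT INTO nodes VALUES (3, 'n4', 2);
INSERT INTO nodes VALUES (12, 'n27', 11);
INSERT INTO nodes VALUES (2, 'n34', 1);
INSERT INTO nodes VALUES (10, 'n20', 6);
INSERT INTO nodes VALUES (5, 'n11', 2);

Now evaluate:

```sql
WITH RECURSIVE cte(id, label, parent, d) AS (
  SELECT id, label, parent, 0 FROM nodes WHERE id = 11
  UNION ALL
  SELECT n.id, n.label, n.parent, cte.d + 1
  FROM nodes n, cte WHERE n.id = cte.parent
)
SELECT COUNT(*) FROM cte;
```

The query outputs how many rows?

4

Base: id=11 (n2), parent=10, d 0.
Iteration 1: join on id=10 -> n20 (id 10, parent=6, d 1).
Iteration 2: join on id=6 -> n28 (id 6, parent=1, d 2).
Iteration 3: join on id=1 -> n17 (id 1, parent=NULL, d 3).
Iteration 4: parent is NULL; no match; recursion stops.
Total rows emitted: 4.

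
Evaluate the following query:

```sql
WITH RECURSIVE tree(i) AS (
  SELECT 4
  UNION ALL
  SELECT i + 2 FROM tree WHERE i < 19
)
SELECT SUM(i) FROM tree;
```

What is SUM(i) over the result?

108

Base: i=4.
Iteration 1: 4 < 19 holds -> i = 4 + 2 = 6.
Iteration 2: 6 < 19 holds -> i = 6 + 2 = 8.
Iteration 3: 8 < 19 holds -> i = 8 + 2 = 10.
Iteration 4: 10 < 19 holds -> i = 10 + 2 = 12.
Iteration 5: 12 < 19 holds -> i = 12 + 2 = 14.
Iteration 6: 14 < 19 holds -> i = 14 + 2 = 16.
Iteration 7: 16 < 19 holds -> i = 16 + 2 = 18.
Iteration 8: 18 < 19 holds -> i = 18 + 2 = 20.
Iteration 9: 20 < 19 fails; recursion stops.
SUM(i) = 4 + 6 + 8 + 10 + 12 + 14 + 16 + 18 + 20 = 108.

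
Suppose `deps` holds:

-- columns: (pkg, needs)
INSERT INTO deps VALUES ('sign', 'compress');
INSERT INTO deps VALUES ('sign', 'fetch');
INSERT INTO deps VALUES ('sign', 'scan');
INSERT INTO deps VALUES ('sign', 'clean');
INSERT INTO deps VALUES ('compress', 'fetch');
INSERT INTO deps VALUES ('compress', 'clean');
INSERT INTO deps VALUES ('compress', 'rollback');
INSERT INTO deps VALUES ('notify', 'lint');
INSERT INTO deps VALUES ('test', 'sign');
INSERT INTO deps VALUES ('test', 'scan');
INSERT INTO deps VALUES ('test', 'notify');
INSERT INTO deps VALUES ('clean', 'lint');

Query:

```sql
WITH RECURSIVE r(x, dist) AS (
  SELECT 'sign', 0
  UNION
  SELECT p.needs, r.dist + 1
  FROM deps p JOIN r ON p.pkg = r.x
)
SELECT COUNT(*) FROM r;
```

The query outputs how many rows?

10

Base: (sign, dist=0).
Iteration 1: edges from {sign} -> (clean, dist=1), (compress, dist=1), (fetch, dist=1), (scan, dist=1).
Iteration 2: edges from {clean,compress,fetch,scan} -> (clean, dist=2), (fetch, dist=2), (lint, dist=2), (rollback, dist=2).
Iteration 3: edges from {clean,fetch,lint,rollback} -> (lint, dist=3).
Iteration 4: no outgoing edges from {lint}; recursion stops.
Total rows emitted: 10.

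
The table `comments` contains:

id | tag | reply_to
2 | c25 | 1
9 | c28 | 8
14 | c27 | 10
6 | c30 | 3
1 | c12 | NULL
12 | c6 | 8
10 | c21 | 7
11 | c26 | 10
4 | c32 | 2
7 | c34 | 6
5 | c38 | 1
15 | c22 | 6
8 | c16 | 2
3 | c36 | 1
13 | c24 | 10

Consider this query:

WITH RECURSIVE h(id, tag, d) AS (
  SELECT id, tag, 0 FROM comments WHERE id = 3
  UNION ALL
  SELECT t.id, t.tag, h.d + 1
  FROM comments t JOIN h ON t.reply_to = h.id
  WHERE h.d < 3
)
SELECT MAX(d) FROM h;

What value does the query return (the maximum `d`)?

Base: id=3 (c36) at d 0.
Iteration 1: rows with reply_to in {3} -> c30 (id 6, d 1).
Iteration 2: rows with reply_to in {6} -> c34 (id 7, d 2), c22 (id 15, d 2).
Iteration 3: rows with reply_to in {7,15} -> c21 (id 10, d 3).
Iteration 4: d < 3 fails for all current rows; recursion stops.
d values: 0, 1, 2, 2, 3; the maximum is 3.

3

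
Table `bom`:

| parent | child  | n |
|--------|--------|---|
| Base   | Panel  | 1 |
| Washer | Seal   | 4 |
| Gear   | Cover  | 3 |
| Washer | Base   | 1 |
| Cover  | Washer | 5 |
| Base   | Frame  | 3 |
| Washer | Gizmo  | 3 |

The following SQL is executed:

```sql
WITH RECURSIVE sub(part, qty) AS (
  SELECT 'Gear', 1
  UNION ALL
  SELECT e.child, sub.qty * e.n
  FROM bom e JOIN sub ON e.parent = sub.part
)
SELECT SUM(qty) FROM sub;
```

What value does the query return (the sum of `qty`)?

199

Base: (Gear, qty=1).
Iteration 1: components of {Gear} -> Cover = 1*3 = 3.
Iteration 2: components of {Cover} -> Washer = 3*5 = 15.
Iteration 3: components of {Washer} -> Base = 15*1 = 15, Gizmo = 15*3 = 45, Seal = 15*4 = 60.
Iteration 4: components of {Base,Gizmo,Seal} -> Frame = 15*3 = 45, Panel = 15*1 = 15.
Iteration 5: no further components; recursion stops.
SUM(qty) = 1 + 3 + 15 + 15 + 45 + 60 + 15 + 45 = 199.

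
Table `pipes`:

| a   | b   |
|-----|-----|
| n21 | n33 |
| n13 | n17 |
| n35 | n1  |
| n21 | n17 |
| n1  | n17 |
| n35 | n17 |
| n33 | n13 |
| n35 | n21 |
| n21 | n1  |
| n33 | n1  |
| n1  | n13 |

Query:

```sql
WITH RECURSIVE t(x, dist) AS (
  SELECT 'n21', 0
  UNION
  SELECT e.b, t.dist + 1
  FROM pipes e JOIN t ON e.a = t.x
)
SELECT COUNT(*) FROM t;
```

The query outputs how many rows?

10

Base: (n21, dist=0).
Iteration 1: edges from {n21} -> (n1, dist=1), (n17, dist=1), (n33, dist=1).
Iteration 2: edges from {n1,n17,n33} -> (n1, dist=2), (n13, dist=2), (n17, dist=2). [UNION drops 1 duplicate row(s)]
Iteration 3: edges from {n1,n13,n17} -> (n13, dist=3), (n17, dist=3). [UNION drops 1 duplicate row(s)]
Iteration 4: edges from {n13,n17} -> (n17, dist=4).
Iteration 5: no outgoing edges from {n17}; recursion stops.
Total rows emitted: 10.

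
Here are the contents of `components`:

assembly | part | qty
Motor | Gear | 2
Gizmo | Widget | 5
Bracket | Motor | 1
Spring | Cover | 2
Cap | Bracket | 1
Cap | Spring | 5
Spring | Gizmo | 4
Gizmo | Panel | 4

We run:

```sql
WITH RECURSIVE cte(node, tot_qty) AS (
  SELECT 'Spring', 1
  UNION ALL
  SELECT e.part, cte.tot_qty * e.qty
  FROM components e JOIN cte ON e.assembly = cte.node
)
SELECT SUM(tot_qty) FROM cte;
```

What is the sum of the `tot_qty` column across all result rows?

Base: (Spring, tot_qty=1).
Iteration 1: components of {Spring} -> Cover = 1*2 = 2, Gizmo = 1*4 = 4.
Iteration 2: components of {Cover,Gizmo} -> Panel = 4*4 = 16, Widget = 4*5 = 20.
Iteration 3: no further components; recursion stops.
SUM(tot_qty) = 1 + 4 + 2 + 20 + 16 = 43.

43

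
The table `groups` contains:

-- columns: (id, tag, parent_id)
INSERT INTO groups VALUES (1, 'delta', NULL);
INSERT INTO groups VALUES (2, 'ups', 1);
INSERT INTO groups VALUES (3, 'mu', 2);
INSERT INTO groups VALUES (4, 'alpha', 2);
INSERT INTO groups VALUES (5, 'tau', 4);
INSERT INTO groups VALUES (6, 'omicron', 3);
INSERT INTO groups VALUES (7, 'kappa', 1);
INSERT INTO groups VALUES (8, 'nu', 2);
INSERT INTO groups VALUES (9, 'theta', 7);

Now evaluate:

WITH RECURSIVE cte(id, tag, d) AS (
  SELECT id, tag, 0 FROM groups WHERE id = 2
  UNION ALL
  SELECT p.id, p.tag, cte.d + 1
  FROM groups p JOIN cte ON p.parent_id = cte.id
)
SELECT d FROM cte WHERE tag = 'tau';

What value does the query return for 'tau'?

2

Base: id=2 (ups) at d 0.
Iteration 1: rows with parent_id in {2} -> mu (id 3, d 1), alpha (id 4, d 1), nu (id 8, d 1).
Iteration 2: rows with parent_id in {3,4,8} -> tau (id 5, d 2), omicron (id 6, d 2).
Iteration 3: no rows with parent_id in {5,6}; recursion stops.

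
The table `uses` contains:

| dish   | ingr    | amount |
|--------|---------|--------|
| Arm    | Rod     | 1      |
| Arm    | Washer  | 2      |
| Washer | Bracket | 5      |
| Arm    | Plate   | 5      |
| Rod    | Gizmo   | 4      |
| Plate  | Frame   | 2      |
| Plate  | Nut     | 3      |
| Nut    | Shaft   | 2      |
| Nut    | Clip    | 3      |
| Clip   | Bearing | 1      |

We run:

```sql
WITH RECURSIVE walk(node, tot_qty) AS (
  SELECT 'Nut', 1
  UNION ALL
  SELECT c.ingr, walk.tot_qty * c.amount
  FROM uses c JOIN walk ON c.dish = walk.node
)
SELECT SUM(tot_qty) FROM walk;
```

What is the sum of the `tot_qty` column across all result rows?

Base: (Nut, tot_qty=1).
Iteration 1: components of {Nut} -> Clip = 1*3 = 3, Shaft = 1*2 = 2.
Iteration 2: components of {Clip,Shaft} -> Bearing = 3*1 = 3.
Iteration 3: no further components; recursion stops.
SUM(tot_qty) = 1 + 2 + 3 + 3 = 9.

9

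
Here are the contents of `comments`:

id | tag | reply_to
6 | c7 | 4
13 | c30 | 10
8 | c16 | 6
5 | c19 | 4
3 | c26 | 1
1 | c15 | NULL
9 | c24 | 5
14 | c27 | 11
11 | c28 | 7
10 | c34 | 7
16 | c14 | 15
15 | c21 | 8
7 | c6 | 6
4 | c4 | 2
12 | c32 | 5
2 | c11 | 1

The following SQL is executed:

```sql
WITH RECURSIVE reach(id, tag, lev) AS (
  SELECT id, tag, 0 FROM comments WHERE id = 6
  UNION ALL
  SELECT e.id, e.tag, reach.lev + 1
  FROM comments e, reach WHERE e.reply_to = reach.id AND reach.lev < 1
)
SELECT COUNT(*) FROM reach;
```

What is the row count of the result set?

Base: id=6 (c7) at lev 0.
Iteration 1: rows with reply_to in {6} -> c6 (id 7, lev 1), c16 (id 8, lev 1).
Iteration 2: lev < 1 fails for all current rows; recursion stops.
Total rows emitted: 3.

3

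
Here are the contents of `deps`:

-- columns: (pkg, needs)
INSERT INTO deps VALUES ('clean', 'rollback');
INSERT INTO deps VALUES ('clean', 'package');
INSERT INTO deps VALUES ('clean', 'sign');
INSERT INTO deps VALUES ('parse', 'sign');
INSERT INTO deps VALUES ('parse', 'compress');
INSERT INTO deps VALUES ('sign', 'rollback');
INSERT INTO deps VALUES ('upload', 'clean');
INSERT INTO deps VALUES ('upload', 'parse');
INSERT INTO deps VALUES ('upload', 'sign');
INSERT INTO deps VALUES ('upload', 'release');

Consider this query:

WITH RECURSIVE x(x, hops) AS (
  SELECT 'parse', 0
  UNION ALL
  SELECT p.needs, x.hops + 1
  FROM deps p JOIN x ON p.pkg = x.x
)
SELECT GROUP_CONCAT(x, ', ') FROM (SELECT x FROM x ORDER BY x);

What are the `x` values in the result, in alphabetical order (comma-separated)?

Base: (parse, hops=0).
Iteration 1: edges from {parse} -> (compress, hops=1), (sign, hops=1).
Iteration 2: edges from {compress,sign} -> (rollback, hops=2).
Iteration 3: no outgoing edges from {rollback}; recursion stops.

compress, parse, rollback, sign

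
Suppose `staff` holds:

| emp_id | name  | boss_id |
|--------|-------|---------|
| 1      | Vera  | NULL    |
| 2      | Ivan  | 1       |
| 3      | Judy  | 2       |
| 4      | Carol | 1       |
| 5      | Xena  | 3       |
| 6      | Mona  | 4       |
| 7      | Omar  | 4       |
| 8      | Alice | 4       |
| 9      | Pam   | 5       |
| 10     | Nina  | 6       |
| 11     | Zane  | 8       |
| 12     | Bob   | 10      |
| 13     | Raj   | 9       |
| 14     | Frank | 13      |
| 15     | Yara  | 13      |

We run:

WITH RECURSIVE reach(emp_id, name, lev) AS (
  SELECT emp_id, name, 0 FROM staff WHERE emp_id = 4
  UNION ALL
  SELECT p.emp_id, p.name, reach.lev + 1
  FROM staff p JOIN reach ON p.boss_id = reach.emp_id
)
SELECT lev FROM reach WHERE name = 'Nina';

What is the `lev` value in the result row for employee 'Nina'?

Base: emp_id=4 (Carol) at lev 0.
Iteration 1: rows with boss_id in {4} -> Mona (id 6, lev 1), Omar (id 7, lev 1), Alice (id 8, lev 1).
Iteration 2: rows with boss_id in {6,7,8} -> Nina (id 10, lev 2), Zane (id 11, lev 2).
Iteration 3: rows with boss_id in {10,11} -> Bob (id 12, lev 3).
Iteration 4: no rows with boss_id in {12}; recursion stops.

2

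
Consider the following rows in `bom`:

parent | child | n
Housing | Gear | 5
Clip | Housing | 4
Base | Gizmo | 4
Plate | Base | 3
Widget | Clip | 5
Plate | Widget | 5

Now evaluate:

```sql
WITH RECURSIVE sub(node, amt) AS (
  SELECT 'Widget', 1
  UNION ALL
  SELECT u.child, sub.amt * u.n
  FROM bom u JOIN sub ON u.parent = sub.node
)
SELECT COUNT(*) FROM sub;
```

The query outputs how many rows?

4

Base: (Widget, amt=1).
Iteration 1: components of {Widget} -> Clip = 1*5 = 5.
Iteration 2: components of {Clip} -> Housing = 5*4 = 20.
Iteration 3: components of {Housing} -> Gear = 20*5 = 100.
Iteration 4: no further components; recursion stops.
Total rows emitted: 4.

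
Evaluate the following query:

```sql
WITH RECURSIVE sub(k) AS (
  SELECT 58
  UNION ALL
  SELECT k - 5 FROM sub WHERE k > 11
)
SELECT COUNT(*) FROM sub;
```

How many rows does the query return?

11

Base: k=58.
Iteration 1: 58 > 11 holds -> k = 58 - 5 = 53.
Iteration 2: 53 > 11 holds -> k = 53 - 5 = 48.
Iteration 3: 48 > 11 holds -> k = 48 - 5 = 43.
Iteration 4: 43 > 11 holds -> k = 43 - 5 = 38.
Iteration 5: 38 > 11 holds -> k = 38 - 5 = 33.
Iteration 6: 33 > 11 holds -> k = 33 - 5 = 28.
Iteration 7: 28 > 11 holds -> k = 28 - 5 = 23.
Iteration 8: 23 > 11 holds -> k = 23 - 5 = 18.
Iteration 9: 18 > 11 holds -> k = 18 - 5 = 13.
Iteration 10: 13 > 11 holds -> k = 13 - 5 = 8.
Iteration 11: 8 > 11 fails; recursion stops.
Total rows emitted: 11.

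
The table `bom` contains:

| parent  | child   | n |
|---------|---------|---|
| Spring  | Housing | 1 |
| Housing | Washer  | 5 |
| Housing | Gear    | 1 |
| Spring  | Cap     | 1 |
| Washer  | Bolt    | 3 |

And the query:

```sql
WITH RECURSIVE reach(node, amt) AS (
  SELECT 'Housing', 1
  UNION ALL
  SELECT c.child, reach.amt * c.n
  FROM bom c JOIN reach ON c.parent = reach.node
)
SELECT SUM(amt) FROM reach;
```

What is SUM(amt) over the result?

22

Base: (Housing, amt=1).
Iteration 1: components of {Housing} -> Gear = 1*1 = 1, Washer = 1*5 = 5.
Iteration 2: components of {Gear,Washer} -> Bolt = 5*3 = 15.
Iteration 3: no further components; recursion stops.
SUM(amt) = 1 + 5 + 1 + 15 = 22.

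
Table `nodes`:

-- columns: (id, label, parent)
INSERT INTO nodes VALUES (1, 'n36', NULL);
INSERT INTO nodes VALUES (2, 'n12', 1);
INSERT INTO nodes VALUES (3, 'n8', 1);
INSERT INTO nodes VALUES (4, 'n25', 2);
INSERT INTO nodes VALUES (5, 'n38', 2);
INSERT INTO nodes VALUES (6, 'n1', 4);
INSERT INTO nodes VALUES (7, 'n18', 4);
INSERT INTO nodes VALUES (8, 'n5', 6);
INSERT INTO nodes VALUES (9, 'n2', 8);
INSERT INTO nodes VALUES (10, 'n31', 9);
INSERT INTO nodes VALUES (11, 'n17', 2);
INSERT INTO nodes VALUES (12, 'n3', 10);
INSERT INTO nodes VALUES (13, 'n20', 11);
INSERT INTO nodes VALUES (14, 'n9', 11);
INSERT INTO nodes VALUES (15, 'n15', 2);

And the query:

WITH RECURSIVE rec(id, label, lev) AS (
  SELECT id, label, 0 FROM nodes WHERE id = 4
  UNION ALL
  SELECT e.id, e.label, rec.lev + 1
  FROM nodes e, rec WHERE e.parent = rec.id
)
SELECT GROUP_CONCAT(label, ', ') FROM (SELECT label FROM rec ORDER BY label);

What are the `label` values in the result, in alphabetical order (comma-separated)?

n1, n18, n2, n25, n3, n31, n5

Base: id=4 (n25) at lev 0.
Iteration 1: rows with parent in {4} -> n1 (id 6, lev 1), n18 (id 7, lev 1).
Iteration 2: rows with parent in {6,7} -> n5 (id 8, lev 2).
Iteration 3: rows with parent in {8} -> n2 (id 9, lev 3).
Iteration 4: rows with parent in {9} -> n31 (id 10, lev 4).
Iteration 5: rows with parent in {10} -> n3 (id 12, lev 5).
Iteration 6: no rows with parent in {12}; recursion stops.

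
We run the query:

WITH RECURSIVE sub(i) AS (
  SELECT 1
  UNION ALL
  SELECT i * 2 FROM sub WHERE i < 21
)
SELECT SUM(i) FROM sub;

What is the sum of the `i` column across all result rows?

63

Base: i=1.
Iteration 1: 1 < 21 holds -> i = 1 * 2 = 2.
Iteration 2: 2 < 21 holds -> i = 2 * 2 = 4.
Iteration 3: 4 < 21 holds -> i = 4 * 2 = 8.
Iteration 4: 8 < 21 holds -> i = 8 * 2 = 16.
Iteration 5: 16 < 21 holds -> i = 16 * 2 = 32.
Iteration 6: 32 < 21 fails; recursion stops.
SUM(i) = 1 + 2 + 4 + 8 + 16 + 32 = 63.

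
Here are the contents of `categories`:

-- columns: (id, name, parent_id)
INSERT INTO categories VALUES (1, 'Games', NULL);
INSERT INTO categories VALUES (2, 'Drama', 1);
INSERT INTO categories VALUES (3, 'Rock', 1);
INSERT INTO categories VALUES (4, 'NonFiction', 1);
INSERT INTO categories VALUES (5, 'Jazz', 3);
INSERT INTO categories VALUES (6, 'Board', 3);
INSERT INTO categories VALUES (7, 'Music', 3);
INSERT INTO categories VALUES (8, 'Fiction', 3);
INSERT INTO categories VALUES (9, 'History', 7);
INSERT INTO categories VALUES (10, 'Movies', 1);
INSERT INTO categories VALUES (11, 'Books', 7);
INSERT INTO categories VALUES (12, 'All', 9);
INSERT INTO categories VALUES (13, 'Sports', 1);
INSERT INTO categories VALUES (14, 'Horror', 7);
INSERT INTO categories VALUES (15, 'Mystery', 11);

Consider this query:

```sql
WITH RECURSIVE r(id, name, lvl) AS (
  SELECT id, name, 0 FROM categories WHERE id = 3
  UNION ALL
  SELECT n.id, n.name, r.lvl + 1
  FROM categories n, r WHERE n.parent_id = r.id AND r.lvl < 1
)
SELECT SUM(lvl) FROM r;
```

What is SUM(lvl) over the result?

4

Base: id=3 (Rock) at lvl 0.
Iteration 1: rows with parent_id in {3} -> Jazz (id 5, lvl 1), Board (id 6, lvl 1), Music (id 7, lvl 1), Fiction (id 8, lvl 1).
Iteration 2: lvl < 1 fails for all current rows; recursion stops.
SUM(lvl) = 0 + 1 + 1 + 1 + 1 = 4.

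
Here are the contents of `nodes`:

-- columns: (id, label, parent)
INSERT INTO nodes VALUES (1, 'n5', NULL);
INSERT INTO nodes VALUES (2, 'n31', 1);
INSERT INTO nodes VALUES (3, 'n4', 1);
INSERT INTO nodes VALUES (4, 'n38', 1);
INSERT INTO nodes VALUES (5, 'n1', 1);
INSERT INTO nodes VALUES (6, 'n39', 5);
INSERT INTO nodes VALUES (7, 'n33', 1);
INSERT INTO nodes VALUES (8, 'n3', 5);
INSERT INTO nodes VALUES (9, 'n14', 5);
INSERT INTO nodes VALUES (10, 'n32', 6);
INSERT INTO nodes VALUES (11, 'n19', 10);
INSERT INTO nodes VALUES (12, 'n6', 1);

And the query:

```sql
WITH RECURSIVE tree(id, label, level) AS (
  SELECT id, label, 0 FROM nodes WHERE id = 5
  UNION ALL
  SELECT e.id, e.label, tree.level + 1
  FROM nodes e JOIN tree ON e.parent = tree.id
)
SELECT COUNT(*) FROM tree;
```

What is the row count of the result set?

6

Base: id=5 (n1) at level 0.
Iteration 1: rows with parent in {5} -> n39 (id 6, level 1), n3 (id 8, level 1), n14 (id 9, level 1).
Iteration 2: rows with parent in {6,8,9} -> n32 (id 10, level 2).
Iteration 3: rows with parent in {10} -> n19 (id 11, level 3).
Iteration 4: no rows with parent in {11}; recursion stops.
Total rows emitted: 6.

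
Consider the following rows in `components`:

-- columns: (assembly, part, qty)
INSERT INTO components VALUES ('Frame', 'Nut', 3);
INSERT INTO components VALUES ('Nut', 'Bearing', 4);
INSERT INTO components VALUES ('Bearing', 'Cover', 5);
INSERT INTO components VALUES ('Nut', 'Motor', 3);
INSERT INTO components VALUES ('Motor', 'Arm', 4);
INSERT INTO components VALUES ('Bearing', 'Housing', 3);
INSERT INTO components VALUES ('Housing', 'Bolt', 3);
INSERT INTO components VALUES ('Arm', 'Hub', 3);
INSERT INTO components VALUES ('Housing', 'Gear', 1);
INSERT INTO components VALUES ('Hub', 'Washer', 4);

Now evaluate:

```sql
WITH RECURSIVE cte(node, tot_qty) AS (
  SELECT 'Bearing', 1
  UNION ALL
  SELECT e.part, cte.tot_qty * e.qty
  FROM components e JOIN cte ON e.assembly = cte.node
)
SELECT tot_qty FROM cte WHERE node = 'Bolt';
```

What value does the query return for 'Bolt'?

Base: (Bearing, tot_qty=1).
Iteration 1: components of {Bearing} -> Cover = 1*5 = 5, Housing = 1*3 = 3.
Iteration 2: components of {Cover,Housing} -> Bolt = 3*3 = 9, Gear = 3*1 = 3.
Iteration 3: no further components; recursion stops.

9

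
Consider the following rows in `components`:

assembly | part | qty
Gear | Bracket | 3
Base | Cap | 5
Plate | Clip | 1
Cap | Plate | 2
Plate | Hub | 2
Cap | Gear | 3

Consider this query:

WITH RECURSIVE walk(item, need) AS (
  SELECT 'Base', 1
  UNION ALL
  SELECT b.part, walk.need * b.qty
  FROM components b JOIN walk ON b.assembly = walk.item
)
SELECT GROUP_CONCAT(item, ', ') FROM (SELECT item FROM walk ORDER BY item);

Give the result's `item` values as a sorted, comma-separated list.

Base: (Base, need=1).
Iteration 1: components of {Base} -> Cap = 1*5 = 5.
Iteration 2: components of {Cap} -> Gear = 5*3 = 15, Plate = 5*2 = 10.
Iteration 3: components of {Gear,Plate} -> Bracket = 15*3 = 45, Clip = 10*1 = 10, Hub = 10*2 = 20.
Iteration 4: no further components; recursion stops.

Base, Bracket, Cap, Clip, Gear, Hub, Plate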